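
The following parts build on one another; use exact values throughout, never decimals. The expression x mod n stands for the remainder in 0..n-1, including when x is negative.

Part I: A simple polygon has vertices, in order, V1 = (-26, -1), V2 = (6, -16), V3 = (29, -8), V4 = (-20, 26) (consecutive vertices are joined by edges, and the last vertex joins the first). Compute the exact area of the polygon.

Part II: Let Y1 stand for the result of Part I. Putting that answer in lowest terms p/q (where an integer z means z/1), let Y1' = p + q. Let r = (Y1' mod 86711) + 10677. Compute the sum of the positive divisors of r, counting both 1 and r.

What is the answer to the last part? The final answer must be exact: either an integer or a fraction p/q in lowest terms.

Part I: cross terms: (-26*-16 - 6*-1)=422, (6*-8 - 29*-16)=416, (29*26 - -20*-8)=594, (-20*-1 - -26*26)=696; twice the area = |2128| = 2128; area = 1064; answer 1064
Part II: Y1 = 1064; threaded value p + q = 1065; r = 11742; 11742 = 2 * 3 * 19 * 103; sigma = (1 + 2) * (1 + 3) * (1 + 19) * (1 + 103) = 3 * 4 * 20 * 104 = 24960; answer 24960

24960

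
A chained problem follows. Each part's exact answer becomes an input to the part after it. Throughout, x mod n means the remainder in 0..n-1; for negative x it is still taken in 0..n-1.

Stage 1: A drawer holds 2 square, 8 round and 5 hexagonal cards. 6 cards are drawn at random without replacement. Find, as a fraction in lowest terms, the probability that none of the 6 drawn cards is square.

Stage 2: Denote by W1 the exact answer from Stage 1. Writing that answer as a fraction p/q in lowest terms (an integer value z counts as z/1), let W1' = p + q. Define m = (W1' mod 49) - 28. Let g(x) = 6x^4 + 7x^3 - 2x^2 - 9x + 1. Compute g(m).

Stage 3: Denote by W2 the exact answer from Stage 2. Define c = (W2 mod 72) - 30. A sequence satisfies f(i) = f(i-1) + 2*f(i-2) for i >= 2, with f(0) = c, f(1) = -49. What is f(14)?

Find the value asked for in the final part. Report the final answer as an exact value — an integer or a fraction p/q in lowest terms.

Stage 1: total draws C(15,6) = 5005; favorable C(13,6) = 1716; P = 12/35; answer 12/35
Stage 2: W1 = 12/35; threaded value p + q = 47; m = 19; 6*(19)^4 + 7*(19)^3 - 2*(19)^2 - 9*(19)^1 + 1 = (781926) + (48013) + (-722) + (-171) + (1) = 829047; answer 829047
Stage 3: W2 = 829047; c = 9; f(2) = 1*(-49) + 2*(9) = -31; iterating: f(2)=-31, f(3)=-129, f(4)=-191, f(5)=-449, f(6)=-831, f(7)=-1729, f(8)=-3391, f(9)=-6849, f(10)=-13631, f(11)=-27329, f(12)=-54591, f(13)=-109249, f(14)=-218431; answer -218431

-218431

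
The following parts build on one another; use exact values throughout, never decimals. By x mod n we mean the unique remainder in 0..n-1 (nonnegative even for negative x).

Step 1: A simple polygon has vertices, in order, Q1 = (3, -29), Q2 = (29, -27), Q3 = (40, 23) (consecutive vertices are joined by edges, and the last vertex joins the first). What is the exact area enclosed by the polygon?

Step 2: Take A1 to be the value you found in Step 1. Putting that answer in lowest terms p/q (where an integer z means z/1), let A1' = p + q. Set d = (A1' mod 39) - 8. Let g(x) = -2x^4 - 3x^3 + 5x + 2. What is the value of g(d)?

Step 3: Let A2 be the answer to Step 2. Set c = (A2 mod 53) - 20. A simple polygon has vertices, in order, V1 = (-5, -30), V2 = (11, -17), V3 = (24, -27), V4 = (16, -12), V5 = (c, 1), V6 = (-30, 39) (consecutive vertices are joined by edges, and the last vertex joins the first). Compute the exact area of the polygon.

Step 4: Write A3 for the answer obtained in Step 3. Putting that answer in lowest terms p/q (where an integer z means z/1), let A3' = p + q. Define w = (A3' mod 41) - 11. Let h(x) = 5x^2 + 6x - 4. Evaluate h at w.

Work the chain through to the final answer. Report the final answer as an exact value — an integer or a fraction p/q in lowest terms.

2116

Step 1: cross terms: (3*-27 - 29*-29)=760, (29*23 - 40*-27)=1747, (40*-29 - 3*23)=-1229; twice the area = |1278| = 1278; area = 639; answer 639
Step 2: A1 = 639; threaded value p + q = 640; d = 8; -2*(8)^4 - 3*(8)^3 + 5*(8)^1 + 2 = (-8192) + (-1536) + (40) + (2) = -9686; answer -9686
Step 3: A2 = -9686; c = -7; cross terms: (-5*-17 - 11*-30)=415, (11*-27 - 24*-17)=111, (24*-12 - 16*-27)=144, (16*1 - -7*-12)=-68, (-7*39 - -30*1)=-243, (-30*-30 - -5*39)=1095; twice the area = |1454| = 1454; area = 727; answer 727
Step 4: A3 = 727; threaded value p + q = 728; w = 20; 5*(20)^2 + 6*(20)^1 - 4 = (2000) + (120) + (-4) = 2116; answer 2116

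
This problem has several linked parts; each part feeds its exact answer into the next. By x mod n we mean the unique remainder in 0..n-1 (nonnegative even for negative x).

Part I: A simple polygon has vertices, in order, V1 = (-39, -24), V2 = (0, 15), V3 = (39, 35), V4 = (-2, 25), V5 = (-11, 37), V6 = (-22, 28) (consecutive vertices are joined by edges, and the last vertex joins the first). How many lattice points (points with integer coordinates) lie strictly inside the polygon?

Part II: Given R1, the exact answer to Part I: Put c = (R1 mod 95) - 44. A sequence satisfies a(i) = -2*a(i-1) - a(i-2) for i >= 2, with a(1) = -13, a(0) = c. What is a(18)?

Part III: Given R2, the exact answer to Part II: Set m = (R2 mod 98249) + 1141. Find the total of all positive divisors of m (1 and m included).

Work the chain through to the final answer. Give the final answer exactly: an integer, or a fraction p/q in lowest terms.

Part I: cross terms: (-39*15 - 0*-24)=-585, (0*35 - 39*15)=-585, (39*25 - -2*35)=1045, (-2*37 - -11*25)=201, (-11*28 - -22*37)=506, (-22*-24 - -39*28)=1620; twice the area = |2202| = 2202; area = 1101; boundary points = 39 + 1 + 1 + 3 + 1 + 1 = 46; strictly interior points = area - boundary/2 + 1 = 1079; answer 1079
Part II: R1 = 1079; c = -10; a(2) = -2*(-13) - 1*(-10) = 36; iterating: a(2)=36, a(3)=-59, a(4)=82, a(5)=-105, a(6)=128, a(7)=-151, a(8)=174, a(9)=-197, a(10)=220, a(11)=-243, a(12)=266, a(13)=-289, a(14)=312, a(15)=-335, a(16)=358, a(17)=-381, a(18)=404; answer 404
Part III: R2 = 404; m = 1545; 1545 = 3 * 5 * 103; sigma = (1 + 3) * (1 + 5) * (1 + 103) = 4 * 6 * 104 = 2496; answer 2496

2496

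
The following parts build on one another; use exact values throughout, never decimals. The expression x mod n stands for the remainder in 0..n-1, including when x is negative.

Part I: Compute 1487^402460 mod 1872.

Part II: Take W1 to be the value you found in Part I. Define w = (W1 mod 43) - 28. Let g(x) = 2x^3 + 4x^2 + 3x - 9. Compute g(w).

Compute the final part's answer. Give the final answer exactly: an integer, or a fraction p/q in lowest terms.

Part I: squarings mod 1872: 1487^1=1487, 1487^2=337, 1487^4=1249, 1487^8=625, 1487^16=1249, 1487^32=625, 1487^64=1249, 1487^128=625, 1487^256=1249, 1487^512=625, 1487^1024=1249, 1487^2048=625, 1487^4096=1249, 1487^8192=625, 1487^16384=1249, 1487^32768=625, 1487^65536=1249, 1487^131072=625, 1487^262144=1249; 1487^402460 = 1487^4 * 1487^8 * 1487^16 * 1487^1024 * 1487^8192 * 1487^131072 * 1487^262144 = 1249 (mod 1872); answer 1249
Part II: W1 = 1249; w = -26; 2*(-26)^3 + 4*(-26)^2 + 3*(-26)^1 - 9 = (-35152) + (2704) + (-78) + (-9) = -32535; answer -32535

-32535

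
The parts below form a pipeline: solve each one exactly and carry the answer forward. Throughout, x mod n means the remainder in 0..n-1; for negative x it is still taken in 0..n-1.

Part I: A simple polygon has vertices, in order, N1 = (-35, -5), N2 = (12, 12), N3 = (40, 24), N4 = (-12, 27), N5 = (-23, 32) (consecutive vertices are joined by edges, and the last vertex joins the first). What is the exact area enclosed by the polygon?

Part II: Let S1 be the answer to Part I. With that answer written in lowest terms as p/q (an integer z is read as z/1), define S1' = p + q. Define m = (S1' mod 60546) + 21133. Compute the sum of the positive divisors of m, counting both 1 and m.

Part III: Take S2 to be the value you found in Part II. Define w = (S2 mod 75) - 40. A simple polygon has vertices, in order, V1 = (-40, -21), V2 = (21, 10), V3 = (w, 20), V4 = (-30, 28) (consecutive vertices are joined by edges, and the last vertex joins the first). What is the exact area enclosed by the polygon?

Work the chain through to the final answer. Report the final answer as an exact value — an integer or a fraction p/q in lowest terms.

Part I: cross terms: (-35*12 - 12*-5)=-360, (12*24 - 40*12)=-192, (40*27 - -12*24)=1368, (-12*32 - -23*27)=237, (-23*-5 - -35*32)=1235; twice the area = |2288| = 2288; area = 1144; answer 1144
Part II: S1 = 1144; threaded value p + q = 1145; m = 22278; 22278 = 2 * 3 * 47 * 79; sigma = (1 + 2) * (1 + 3) * (1 + 47) * (1 + 79) = 3 * 4 * 48 * 80 = 46080; answer 46080
Part III: S2 = 46080; w = -10; cross terms: (-40*10 - 21*-21)=41, (21*20 - -10*10)=520, (-10*28 - -30*20)=320, (-30*-21 - -40*28)=1750; twice the area = |2631| = 2631; area = 2631/2; answer 2631/2

2631/2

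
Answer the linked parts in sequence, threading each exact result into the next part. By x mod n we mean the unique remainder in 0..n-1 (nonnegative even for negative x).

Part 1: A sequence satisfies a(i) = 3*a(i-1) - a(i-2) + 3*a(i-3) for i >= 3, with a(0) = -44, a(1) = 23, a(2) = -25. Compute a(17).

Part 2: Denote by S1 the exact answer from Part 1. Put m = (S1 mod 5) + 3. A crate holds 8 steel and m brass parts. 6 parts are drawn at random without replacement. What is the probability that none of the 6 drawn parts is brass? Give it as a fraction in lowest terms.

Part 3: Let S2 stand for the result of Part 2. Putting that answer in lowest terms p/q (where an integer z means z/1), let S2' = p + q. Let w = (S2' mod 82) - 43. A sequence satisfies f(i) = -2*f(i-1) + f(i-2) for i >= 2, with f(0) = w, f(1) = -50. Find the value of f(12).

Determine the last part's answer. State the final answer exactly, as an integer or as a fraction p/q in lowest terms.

Part 1: a(3) = 3*(-25) - 1*(23) + 3*(-44) = -230; iterating: a(3)=-230, a(4)=-596, a(5)=-1633, a(6)=-4993, a(7)=-15134, a(8)=-45308, a(9)=-135769, a(10)=-407401, a(11)=-1222358, a(12)=-3666980, a(13)=-11000785, a(14)=-33002449, a(15)=-99007502, a(16)=-297022412, a(17)=-891067081; answer -891067081
Part 2: S1 = -891067081; m = 7; total draws C(15,6) = 5005; favorable C(8,6) = 28; P = 4/715; answer 4/715
Part 3: S2 = 4/715; threaded value p + q = 719; w = 20; f(2) = -2*(-50) + 1*(20) = 120; iterating: f(2)=120, f(3)=-290, f(4)=700, f(5)=-1690, f(6)=4080, f(7)=-9850, f(8)=23780, f(9)=-57410, f(10)=138600, f(11)=-334610, f(12)=807820; answer 807820

807820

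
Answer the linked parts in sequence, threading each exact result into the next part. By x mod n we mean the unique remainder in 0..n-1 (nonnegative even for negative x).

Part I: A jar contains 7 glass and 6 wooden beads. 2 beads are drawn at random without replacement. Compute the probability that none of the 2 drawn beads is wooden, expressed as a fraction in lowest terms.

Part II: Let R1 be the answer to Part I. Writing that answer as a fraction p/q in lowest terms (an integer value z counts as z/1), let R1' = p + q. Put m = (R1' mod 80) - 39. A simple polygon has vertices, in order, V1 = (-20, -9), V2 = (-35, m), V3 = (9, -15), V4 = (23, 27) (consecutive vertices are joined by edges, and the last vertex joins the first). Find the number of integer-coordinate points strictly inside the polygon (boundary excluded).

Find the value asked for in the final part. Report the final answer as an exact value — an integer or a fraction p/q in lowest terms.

644

Part I: total draws C(13,2) = 78; favorable C(7,2) = 21; P = 7/26; answer 7/26
Part II: R1 = 7/26; threaded value p + q = 33; m = -6; cross terms: (-20*-6 - -35*-9)=-195, (-35*-15 - 9*-6)=579, (9*27 - 23*-15)=588, (23*-9 - -20*27)=333; twice the area = |1305| = 1305; area = 1305/2; boundary points = 3 + 1 + 14 + 1 = 19; strictly interior points = area - boundary/2 + 1 = 644; answer 644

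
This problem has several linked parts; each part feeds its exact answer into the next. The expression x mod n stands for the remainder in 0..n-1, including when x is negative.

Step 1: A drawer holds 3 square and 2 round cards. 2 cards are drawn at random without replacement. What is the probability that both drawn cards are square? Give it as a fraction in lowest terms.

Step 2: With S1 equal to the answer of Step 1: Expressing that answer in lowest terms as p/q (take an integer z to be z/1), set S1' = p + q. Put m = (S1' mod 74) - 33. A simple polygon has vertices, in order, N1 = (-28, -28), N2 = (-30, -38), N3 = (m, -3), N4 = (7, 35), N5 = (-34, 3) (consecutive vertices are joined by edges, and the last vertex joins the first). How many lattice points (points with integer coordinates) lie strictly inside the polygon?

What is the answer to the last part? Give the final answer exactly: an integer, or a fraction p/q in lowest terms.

Step 1: total draws C(5,2) = 10; favorable C(3,2) = 3; P = 3/10; answer 3/10
Step 2: S1 = 3/10; threaded value p + q = 13; m = -20; cross terms: (-28*-38 - -30*-28)=224, (-30*-3 - -20*-38)=-670, (-20*35 - 7*-3)=-679, (7*3 - -34*35)=1211, (-34*-28 - -28*3)=1036; twice the area = |1122| = 1122; area = 561; boundary points = 2 + 5 + 1 + 1 + 1 = 10; strictly interior points = area - boundary/2 + 1 = 557; answer 557

557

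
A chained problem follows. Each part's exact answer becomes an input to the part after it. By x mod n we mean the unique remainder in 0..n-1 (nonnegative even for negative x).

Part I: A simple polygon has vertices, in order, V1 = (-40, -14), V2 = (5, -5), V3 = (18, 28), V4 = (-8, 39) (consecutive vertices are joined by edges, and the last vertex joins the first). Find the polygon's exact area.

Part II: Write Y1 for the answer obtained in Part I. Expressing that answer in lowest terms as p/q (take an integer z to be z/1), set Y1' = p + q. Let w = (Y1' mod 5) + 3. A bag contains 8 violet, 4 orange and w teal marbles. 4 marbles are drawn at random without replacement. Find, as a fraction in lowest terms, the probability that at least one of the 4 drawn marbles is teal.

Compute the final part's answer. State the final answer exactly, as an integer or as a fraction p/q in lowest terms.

58/91

Part I: cross terms: (-40*-5 - 5*-14)=270, (5*28 - 18*-5)=230, (18*39 - -8*28)=926, (-8*-14 - -40*39)=1672; twice the area = |3098| = 3098; area = 1549; answer 1549
Part II: Y1 = 1549; threaded value p + q = 1550; w = 3; total draws C(15,4) = 1365; complement C(12,4) = 495; favorable 1365 - 495 = 870; P = 58/91; answer 58/91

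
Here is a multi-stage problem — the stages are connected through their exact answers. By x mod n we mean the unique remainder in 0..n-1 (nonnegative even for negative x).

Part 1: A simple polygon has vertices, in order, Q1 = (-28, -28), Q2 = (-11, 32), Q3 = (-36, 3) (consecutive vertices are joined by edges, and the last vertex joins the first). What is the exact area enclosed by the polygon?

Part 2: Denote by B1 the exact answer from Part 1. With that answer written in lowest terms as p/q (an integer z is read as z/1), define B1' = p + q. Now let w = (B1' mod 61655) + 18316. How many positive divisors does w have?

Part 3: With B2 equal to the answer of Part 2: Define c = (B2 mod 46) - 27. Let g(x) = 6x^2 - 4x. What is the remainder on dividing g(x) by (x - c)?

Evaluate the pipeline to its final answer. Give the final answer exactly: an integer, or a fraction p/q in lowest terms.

Part 1: cross terms: (-28*32 - -11*-28)=-1204, (-11*3 - -36*32)=1119, (-36*-28 - -28*3)=1092; twice the area = |1007| = 1007; area = 1007/2; answer 1007/2
Part 2: B1 = 1007/2; threaded value p + q = 1009; w = 19325; 19325 = 5^2 * 773; number of divisors = (2+1) * (1+1) = 6; answer 6
Part 3: B2 = 6; c = -21; remainder = value at the root: 6*(-21)^2 - 4*(-21)^1 = (2646) + (84) = 2730; answer 2730

2730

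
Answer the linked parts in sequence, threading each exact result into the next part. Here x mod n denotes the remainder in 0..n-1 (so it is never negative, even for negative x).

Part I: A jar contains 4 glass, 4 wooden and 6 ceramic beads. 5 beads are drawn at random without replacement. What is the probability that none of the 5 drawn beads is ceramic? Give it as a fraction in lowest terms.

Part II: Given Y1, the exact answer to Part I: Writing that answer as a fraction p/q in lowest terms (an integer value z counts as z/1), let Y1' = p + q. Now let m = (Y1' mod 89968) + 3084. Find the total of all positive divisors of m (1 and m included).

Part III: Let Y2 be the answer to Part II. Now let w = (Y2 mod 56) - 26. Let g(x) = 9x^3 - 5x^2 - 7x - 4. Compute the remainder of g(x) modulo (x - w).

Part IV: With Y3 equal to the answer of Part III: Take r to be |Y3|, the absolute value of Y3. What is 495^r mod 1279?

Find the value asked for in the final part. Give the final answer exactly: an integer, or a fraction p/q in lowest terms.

Part I: total draws C(14,5) = 2002; favorable C(8,5) = 56; P = 4/143; answer 4/143
Part II: Y1 = 4/143; threaded value p + q = 147; m = 3231; 3231 = 3^2 * 359; sigma = (1 + 3 + 9) * (1 + 359) = 13 * 360 = 4680; answer 4680
Part III: Y2 = 4680; w = 6; remainder = value at the root: 9*(6)^3 - 5*(6)^2 - 7*(6)^1 - 4 = (1944) + (-180) + (-42) + (-4) = 1718; answer 1718
Part IV: Y3 = 1718; r = 1718; squarings mod 1279: 495^1=495, 495^2=736, 495^4=679, 495^8=601, 495^16=523, 495^32=1102, 495^64=633, 495^128=362, 495^256=586, 495^512=624, 495^1024=560; 495^1718 = 495^2 * 495^4 * 495^16 * 495^32 * 495^128 * 495^512 * 495^1024 = 1132 (mod 1279); answer 1132

1132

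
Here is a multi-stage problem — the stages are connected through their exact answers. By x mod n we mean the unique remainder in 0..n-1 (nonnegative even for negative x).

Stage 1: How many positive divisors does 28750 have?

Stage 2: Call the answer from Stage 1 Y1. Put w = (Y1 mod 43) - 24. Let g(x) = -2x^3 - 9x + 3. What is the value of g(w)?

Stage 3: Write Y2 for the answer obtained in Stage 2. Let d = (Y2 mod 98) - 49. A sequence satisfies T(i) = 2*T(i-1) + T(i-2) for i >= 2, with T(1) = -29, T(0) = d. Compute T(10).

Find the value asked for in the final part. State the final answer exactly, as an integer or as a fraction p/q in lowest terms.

Stage 1: 28750 = 2 * 5^4 * 23; number of divisors = (1+1) * (4+1) * (1+1) = 20; answer 20
Stage 2: Y1 = 20; w = -4; -2*(-4)^3 - 9*(-4)^1 + 3 = (128) + (36) + (3) = 167; answer 167
Stage 3: Y2 = 167; d = 20; T(2) = 2*(-29) + 1*(20) = -38; iterating: T(2)=-38, T(3)=-105, T(4)=-248, T(5)=-601, T(6)=-1450, T(7)=-3501, T(8)=-8452, T(9)=-20405, T(10)=-49262; answer -49262

-49262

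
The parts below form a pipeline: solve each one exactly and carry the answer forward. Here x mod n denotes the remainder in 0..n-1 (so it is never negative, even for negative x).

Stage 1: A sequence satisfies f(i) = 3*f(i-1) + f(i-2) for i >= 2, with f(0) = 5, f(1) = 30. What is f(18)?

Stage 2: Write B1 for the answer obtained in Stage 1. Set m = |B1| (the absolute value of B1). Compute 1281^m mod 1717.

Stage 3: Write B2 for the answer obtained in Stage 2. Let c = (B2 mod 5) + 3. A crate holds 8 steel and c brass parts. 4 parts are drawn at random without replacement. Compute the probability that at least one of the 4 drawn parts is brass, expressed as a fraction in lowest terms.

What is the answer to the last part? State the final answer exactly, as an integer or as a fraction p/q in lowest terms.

Stage 1: f(2) = 3*(30) + 1*(5) = 95; iterating: f(2)=95, f(3)=315, f(4)=1040, f(5)=3435, f(6)=11345, f(7)=37470, f(8)=123755, f(9)=408735, f(10)=1349960, f(11)=4458615, f(12)=14725805, f(13)=48636030, f(14)=160633895, f(15)=530537715, f(16)=1752247040, f(17)=5787278835, f(18)=19114083545; answer 19114083545
Stage 2: B1 = 19114083545; m = 19114083545; squarings mod 1717: 1281^1=1281, 1281^2=1226, 1281^4=701, 1281^8=339, 1281^16=1599, 1281^32=188, 1281^64=1004, 1281^128=137, 1281^256=1599, 1281^512=188, 1281^1024=1004, 1281^2048=137, 1281^4096=1599, 1281^8192=188, 1281^16384=1004, 1281^32768=137, 1281^65536=1599, 1281^131072=188, 1281^262144=1004, 1281^524288=137, 1281^1048576=1599, 1281^2097152=188, 1281^4194304=1004, 1281^8388608=137, 1281^16777216=1599, 1281^33554432=188, 1281^67108864=1004, 1281^134217728=137, 1281^268435456=1599, 1281^536870912=188, 1281^1073741824=1004, 1281^2147483648=137, 1281^4294967296=1599, 1281^8589934592=188, 1281^17179869184=1004; 1281^19114083545 = 1281^1 * 1281^8 * 1281^16 * 1281^64 * 1281^128 * 1281^1024 * 1281^16384 * 1281^32768 * 1281^65536 * 1281^524288 * 1281^4194304 * 1281^16777216 * 1281^33554432 * 1281^268435456 * 1281^536870912 * 1281^1073741824 * 1281^17179869184 = 1303 (mod 1717); answer 1303
Stage 3: B2 = 1303; c = 6; total draws C(14,4) = 1001; complement C(8,4) = 70; favorable 1001 - 70 = 931; P = 133/143; answer 133/143

133/143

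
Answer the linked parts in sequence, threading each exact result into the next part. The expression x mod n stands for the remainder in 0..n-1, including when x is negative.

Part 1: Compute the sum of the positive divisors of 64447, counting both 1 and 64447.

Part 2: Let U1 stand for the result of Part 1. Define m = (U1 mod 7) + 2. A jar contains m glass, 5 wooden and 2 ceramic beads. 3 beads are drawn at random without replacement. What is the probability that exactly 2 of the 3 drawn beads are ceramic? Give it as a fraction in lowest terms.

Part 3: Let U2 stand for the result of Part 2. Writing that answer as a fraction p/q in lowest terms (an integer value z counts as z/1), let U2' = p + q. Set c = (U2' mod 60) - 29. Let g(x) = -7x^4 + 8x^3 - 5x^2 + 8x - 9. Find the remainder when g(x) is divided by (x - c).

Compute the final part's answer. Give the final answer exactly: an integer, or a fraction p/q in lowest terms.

-492937

Part 1: 64447 = 17^2 * 223; sigma = (1 + 17 + 289) * (1 + 223) = 307 * 224 = 68768; answer 68768
Part 2: U1 = 68768; m = 2; total draws C(9,3) = 84; favorable C(2,2)*C(7,1) = 7; P = 1/12; answer 1/12
Part 3: U2 = 1/12; threaded value p + q = 13; c = -16; remainder = value at the root: -7*(-16)^4 + 8*(-16)^3 - 5*(-16)^2 + 8*(-16)^1 - 9 = (-458752) + (-32768) + (-1280) + (-128) + (-9) = -492937; answer -492937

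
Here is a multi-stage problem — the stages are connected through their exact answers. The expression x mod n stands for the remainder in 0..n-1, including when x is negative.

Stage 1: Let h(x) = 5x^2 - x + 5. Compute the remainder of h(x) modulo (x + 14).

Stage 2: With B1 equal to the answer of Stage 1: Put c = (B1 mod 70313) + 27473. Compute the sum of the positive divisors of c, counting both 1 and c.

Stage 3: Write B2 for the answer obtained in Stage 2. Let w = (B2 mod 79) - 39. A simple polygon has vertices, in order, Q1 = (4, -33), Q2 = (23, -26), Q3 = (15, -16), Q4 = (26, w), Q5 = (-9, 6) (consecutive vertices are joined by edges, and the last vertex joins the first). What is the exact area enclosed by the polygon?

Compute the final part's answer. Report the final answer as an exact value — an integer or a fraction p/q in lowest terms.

Stage 1: remainder = value at the root: 5*(-14)^2 - 1*(-14)^1 + 5 = (980) + (14) + (5) = 999; answer 999
Stage 2: B1 = 999; c = 28472; 28472 = 2^3 * 3559; sigma = (1 + 2 + 4 + 8) * (1 + 3559) = 15 * 3560 = 53400; answer 53400
Stage 3: B2 = 53400; w = 36; cross terms: (4*-26 - 23*-33)=655, (23*-16 - 15*-26)=22, (15*36 - 26*-16)=956, (26*6 - -9*36)=480, (-9*-33 - 4*6)=273; twice the area = |2386| = 2386; area = 1193; answer 1193

1193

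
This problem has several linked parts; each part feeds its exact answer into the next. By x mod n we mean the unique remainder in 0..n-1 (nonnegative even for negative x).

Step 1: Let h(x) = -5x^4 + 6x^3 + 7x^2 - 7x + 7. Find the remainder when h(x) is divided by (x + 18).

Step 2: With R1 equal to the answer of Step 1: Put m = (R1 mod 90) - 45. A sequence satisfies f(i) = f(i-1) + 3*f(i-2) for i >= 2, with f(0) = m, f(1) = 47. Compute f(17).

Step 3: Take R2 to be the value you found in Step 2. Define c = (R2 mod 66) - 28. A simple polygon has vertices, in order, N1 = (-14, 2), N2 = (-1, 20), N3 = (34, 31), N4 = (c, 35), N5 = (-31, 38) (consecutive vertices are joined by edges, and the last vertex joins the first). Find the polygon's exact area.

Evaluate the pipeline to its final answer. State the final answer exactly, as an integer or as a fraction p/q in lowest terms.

1847/2

Step 1: remainder = value at the root: -5*(-18)^4 + 6*(-18)^3 + 7*(-18)^2 - 7*(-18)^1 + 7 = (-524880) + (-34992) + (2268) + (126) + (7) = -557471; answer -557471
Step 2: R1 = -557471; m = 34; f(2) = 1*(47) + 3*(34) = 149; iterating: f(2)=149, f(3)=290, f(4)=737, f(5)=1607, f(6)=3818, f(7)=8639, f(8)=20093, f(9)=46010, f(10)=106289, f(11)=244319, f(12)=563186, f(13)=1296143, f(14)=2985701, f(15)=6874130, f(16)=15831233, f(17)=36453623; answer 36453623
Step 3: R2 = 36453623; c = 13; cross terms: (-14*20 - -1*2)=-278, (-1*31 - 34*20)=-711, (34*35 - 13*31)=787, (13*38 - -31*35)=1579, (-31*2 - -14*38)=470; twice the area = |1847| = 1847; area = 1847/2; answer 1847/2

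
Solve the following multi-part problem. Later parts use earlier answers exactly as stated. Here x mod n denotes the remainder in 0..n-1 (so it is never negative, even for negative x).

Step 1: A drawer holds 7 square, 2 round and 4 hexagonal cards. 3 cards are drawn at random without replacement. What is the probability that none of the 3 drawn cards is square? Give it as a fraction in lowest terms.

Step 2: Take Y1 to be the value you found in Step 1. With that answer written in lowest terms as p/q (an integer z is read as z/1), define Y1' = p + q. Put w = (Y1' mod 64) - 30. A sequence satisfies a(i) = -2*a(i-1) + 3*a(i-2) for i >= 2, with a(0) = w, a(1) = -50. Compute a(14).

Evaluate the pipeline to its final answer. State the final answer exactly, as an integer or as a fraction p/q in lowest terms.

Step 1: total draws C(13,3) = 286; favorable C(6,3) = 20; P = 10/143; answer 10/143
Step 2: Y1 = 10/143; threaded value p + q = 153; w = -5; a(2) = -2*(-50) + 3*(-5) = 85; iterating: a(2)=85, a(3)=-320, a(4)=895, a(5)=-2750, a(6)=8185, a(7)=-24620, a(8)=73795, a(9)=-221450, a(10)=664285, a(11)=-1992920, a(12)=5978695, a(13)=-17936150, a(14)=53808385; answer 53808385

53808385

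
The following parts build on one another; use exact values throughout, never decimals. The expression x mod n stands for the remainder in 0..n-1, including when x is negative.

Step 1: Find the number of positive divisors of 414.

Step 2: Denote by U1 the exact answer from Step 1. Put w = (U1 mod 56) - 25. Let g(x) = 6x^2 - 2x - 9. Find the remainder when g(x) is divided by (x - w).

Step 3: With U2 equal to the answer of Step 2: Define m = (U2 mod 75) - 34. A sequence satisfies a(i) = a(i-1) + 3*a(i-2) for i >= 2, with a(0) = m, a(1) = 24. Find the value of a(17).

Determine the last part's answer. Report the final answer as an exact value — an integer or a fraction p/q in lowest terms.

21027222

Step 1: 414 = 2 * 3^2 * 23; number of divisors = (1+1) * (2+1) * (1+1) = 12; answer 12
Step 2: U1 = 12; w = -13; remainder = value at the root: 6*(-13)^2 - 2*(-13)^1 - 9 = (1014) + (26) + (-9) = 1031; answer 1031
Step 3: U2 = 1031; m = 22; a(2) = 1*(24) + 3*(22) = 90; iterating: a(2)=90, a(3)=162, a(4)=432, a(5)=918, a(6)=2214, a(7)=4968, a(8)=11610, a(9)=26514, a(10)=61344, a(11)=140886, a(12)=324918, a(13)=747576, a(14)=1722330, a(15)=3965058, a(16)=9132048, a(17)=21027222; answer 21027222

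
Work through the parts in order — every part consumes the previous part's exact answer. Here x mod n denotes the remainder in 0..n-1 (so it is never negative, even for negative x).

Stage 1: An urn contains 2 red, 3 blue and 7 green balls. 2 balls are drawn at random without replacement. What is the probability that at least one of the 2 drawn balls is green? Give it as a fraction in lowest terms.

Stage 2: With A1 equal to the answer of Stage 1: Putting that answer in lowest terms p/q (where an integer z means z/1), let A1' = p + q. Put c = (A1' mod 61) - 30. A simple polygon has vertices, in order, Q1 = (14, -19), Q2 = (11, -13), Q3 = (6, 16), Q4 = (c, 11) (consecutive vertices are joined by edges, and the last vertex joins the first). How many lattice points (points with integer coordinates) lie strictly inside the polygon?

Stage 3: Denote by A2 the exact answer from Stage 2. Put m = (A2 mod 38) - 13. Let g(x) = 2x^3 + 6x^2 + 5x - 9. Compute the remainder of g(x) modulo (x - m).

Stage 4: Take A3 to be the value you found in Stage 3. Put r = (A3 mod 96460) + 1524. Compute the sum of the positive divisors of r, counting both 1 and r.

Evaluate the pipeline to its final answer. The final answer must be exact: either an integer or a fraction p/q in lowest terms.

Stage 1: total draws C(12,2) = 66; complement C(5,2) = 10; favorable 66 - 10 = 56; P = 28/33; answer 28/33
Stage 2: A1 = 28/33; threaded value p + q = 61; c = -30; cross terms: (14*-13 - 11*-19)=27, (11*16 - 6*-13)=254, (6*11 - -30*16)=546, (-30*-19 - 14*11)=416; twice the area = |1243| = 1243; area = 1243/2; boundary points = 3 + 1 + 1 + 2 = 7; strictly interior points = area - boundary/2 + 1 = 619; answer 619
Stage 3: A2 = 619; m = -2; remainder = value at the root: 2*(-2)^3 + 6*(-2)^2 + 5*(-2)^1 - 9 = (-16) + (24) + (-10) + (-9) = -11; answer -11
Stage 4: A3 = -11; r = 97973; 97973 is prime, so its only divisors are 1 and 97973; sigma = 1 + 97973 = 97974; answer 97974

97974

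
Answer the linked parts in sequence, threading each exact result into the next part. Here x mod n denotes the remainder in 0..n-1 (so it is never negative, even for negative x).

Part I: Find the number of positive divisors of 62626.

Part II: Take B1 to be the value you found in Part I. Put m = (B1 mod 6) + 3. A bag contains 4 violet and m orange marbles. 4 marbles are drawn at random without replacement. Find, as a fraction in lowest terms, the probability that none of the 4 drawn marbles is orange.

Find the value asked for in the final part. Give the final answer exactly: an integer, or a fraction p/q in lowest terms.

1/126

Part I: 62626 = 2 * 173 * 181; number of divisors = (1+1) * (1+1) * (1+1) = 8; answer 8
Part II: B1 = 8; m = 5; total draws C(9,4) = 126; favorable C(4,4) = 1; P = 1/126; answer 1/126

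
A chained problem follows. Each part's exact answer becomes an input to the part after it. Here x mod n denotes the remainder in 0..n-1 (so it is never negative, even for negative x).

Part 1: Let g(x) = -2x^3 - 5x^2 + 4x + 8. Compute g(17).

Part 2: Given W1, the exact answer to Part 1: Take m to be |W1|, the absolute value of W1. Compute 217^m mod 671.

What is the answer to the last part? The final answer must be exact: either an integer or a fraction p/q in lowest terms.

428

Part 1: -2*(17)^3 - 5*(17)^2 + 4*(17)^1 + 8 = (-9826) + (-1445) + (68) + (8) = -11195; answer -11195
Part 2: W1 = -11195; m = 11195; squarings mod 671: 217^1=217, 217^2=119, 217^4=70, 217^8=203, 217^16=278, 217^32=119, 217^64=70, 217^128=203, 217^256=278, 217^512=119, 217^1024=70, 217^2048=203, 217^4096=278, 217^8192=119; 217^11195 = 217^1 * 217^2 * 217^8 * 217^16 * 217^32 * 217^128 * 217^256 * 217^512 * 217^2048 * 217^8192 = 428 (mod 671); answer 428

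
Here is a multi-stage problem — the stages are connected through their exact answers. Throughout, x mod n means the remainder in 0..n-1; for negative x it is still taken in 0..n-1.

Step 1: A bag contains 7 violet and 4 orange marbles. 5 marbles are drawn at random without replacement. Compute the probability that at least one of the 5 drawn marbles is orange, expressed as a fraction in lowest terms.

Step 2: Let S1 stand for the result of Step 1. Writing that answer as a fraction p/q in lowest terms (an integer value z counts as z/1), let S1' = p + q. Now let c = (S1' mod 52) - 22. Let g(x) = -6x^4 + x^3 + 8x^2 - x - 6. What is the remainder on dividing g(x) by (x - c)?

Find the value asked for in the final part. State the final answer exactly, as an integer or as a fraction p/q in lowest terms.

Step 1: total draws C(11,5) = 462; complement C(7,5) = 21; favorable 462 - 21 = 441; P = 21/22; answer 21/22
Step 2: S1 = 21/22; threaded value p + q = 43; c = 21; remainder = value at the root: -6*(21)^4 + 1*(21)^3 + 8*(21)^2 - 1*(21)^1 - 6 = (-1166886) + (9261) + (3528) + (-21) + (-6) = -1154124; answer -1154124

-1154124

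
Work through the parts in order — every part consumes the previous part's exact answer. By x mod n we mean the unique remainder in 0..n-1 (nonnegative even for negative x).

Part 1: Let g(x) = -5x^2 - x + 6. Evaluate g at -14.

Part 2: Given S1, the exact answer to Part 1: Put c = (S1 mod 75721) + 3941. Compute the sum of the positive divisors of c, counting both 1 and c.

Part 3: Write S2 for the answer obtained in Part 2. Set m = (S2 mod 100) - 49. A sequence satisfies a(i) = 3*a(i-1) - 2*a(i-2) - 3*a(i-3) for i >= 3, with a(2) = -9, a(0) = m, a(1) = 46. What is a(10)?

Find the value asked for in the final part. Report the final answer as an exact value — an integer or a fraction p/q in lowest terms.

66042

Part 1: -5*(-14)^2 - 1*(-14)^1 + 6 = (-980) + (14) + (6) = -960; answer -960
Part 2: S1 = -960; c = 78702; 78702 = 2 * 3 * 13 * 1009; sigma = (1 + 2) * (1 + 3) * (1 + 13) * (1 + 1009) = 3 * 4 * 14 * 1010 = 169680; answer 169680
Part 3: S2 = 169680; m = 31; a(3) = 3*(-9) - 2*(46) - 3*(31) = -212; iterating: a(3)=-212, a(4)=-756, a(5)=-1817, a(6)=-3303, a(7)=-4007, a(8)=36, a(9)=18031, a(10)=66042; answer 66042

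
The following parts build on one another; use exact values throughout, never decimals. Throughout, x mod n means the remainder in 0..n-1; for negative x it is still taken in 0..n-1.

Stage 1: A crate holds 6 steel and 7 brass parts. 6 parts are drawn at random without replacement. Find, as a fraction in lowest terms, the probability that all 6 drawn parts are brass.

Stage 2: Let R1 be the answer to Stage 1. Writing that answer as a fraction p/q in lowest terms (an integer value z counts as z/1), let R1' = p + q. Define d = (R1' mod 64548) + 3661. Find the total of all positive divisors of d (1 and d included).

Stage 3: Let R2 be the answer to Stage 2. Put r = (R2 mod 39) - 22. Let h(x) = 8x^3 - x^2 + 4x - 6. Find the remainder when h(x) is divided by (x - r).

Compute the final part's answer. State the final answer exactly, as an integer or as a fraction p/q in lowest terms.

-17803

Stage 1: total draws C(13,6) = 1716; favorable C(7,6) = 7; P = 7/1716; answer 7/1716
Stage 2: R1 = 7/1716; threaded value p + q = 1723; d = 5384; 5384 = 2^3 * 673; sigma = (1 + 2 + 4 + 8) * (1 + 673) = 15 * 674 = 10110; answer 10110
Stage 3: R2 = 10110; r = -13; remainder = value at the root: 8*(-13)^3 - 1*(-13)^2 + 4*(-13)^1 - 6 = (-17576) + (-169) + (-52) + (-6) = -17803; answer -17803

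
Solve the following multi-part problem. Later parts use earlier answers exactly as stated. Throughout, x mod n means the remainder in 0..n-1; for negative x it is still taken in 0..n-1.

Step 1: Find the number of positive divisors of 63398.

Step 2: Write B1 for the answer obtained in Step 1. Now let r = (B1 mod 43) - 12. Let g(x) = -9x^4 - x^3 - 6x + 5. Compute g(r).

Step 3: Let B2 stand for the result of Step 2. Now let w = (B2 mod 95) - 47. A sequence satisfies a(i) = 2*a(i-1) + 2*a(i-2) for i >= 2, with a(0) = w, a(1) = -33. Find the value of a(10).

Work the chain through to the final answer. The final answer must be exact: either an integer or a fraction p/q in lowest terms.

Step 1: 63398 = 2 * 31699; number of divisors = (1+1) * (1+1) = 4; answer 4
Step 2: B1 = 4; r = -8; -9*(-8)^4 - 1*(-8)^3 - 6*(-8)^1 + 5 = (-36864) + (512) + (48) + (5) = -36299; answer -36299
Step 3: B2 = -36299; w = 39; a(2) = 2*(-33) + 2*(39) = 12; iterating: a(2)=12, a(3)=-42, a(4)=-60, a(5)=-204, a(6)=-528, a(7)=-1464, a(8)=-3984, a(9)=-10896, a(10)=-29760; answer -29760

-29760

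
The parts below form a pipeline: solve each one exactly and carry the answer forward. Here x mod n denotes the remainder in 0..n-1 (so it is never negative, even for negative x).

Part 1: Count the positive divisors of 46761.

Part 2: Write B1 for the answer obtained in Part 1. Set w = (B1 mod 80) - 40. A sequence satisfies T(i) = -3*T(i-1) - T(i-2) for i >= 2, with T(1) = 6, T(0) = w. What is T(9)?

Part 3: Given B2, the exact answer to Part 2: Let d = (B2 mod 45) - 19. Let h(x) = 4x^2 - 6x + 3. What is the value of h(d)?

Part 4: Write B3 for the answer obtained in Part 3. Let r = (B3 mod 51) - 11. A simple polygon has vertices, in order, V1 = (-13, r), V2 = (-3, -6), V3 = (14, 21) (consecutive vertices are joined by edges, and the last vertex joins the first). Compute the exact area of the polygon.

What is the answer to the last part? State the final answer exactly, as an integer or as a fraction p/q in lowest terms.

Part 1: 46761 = 3 * 11 * 13 * 109; number of divisors = (1+1) * (1+1) * (1+1) * (1+1) = 16; answer 16
Part 2: B1 = 16; w = -24; T(2) = -3*(6) - 1*(-24) = 6; iterating: T(2)=6, T(3)=-24, T(4)=66, T(5)=-174, T(6)=456, T(7)=-1194, T(8)=3126, T(9)=-8184; answer -8184
Part 3: B2 = -8184; d = -13; 4*(-13)^2 - 6*(-13)^1 + 3 = (676) + (78) + (3) = 757; answer 757
Part 4: B3 = 757; r = 32; cross terms: (-13*-6 - -3*32)=174, (-3*21 - 14*-6)=21, (14*32 - -13*21)=721; twice the area = |916| = 916; area = 458; answer 458

458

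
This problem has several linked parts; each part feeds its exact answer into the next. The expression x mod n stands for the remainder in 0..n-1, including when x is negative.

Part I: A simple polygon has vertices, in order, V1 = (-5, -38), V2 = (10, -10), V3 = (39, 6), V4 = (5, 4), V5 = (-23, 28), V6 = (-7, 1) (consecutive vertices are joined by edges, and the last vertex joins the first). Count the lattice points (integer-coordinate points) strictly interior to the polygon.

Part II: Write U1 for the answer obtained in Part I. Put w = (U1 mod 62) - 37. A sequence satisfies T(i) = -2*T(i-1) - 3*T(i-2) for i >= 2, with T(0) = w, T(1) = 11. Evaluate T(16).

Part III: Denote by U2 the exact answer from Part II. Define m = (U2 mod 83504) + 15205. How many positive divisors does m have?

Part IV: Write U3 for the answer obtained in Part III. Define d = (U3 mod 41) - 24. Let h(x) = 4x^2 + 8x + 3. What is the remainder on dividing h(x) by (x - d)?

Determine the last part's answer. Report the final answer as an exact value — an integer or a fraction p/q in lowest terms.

Part I: cross terms: (-5*-10 - 10*-38)=430, (10*6 - 39*-10)=450, (39*4 - 5*6)=126, (5*28 - -23*4)=232, (-23*1 - -7*28)=173, (-7*-38 - -5*1)=271; twice the area = |1682| = 1682; area = 841; boundary points = 1 + 1 + 2 + 4 + 1 + 1 = 10; strictly interior points = area - boundary/2 + 1 = 837; answer 837
Part II: U1 = 837; w = -6; T(2) = -2*(11) - 3*(-6) = -4; iterating: T(2)=-4, T(3)=-25, T(4)=62, T(5)=-49, T(6)=-88, T(7)=323, T(8)=-382, T(9)=-205, T(10)=1556, T(11)=-2497, T(12)=326, T(13)=6839, T(14)=-14656, T(15)=8795, T(16)=26378; answer 26378
Part III: U2 = 26378; m = 41583; 41583 = 3 * 83 * 167; number of divisors = (1+1) * (1+1) * (1+1) = 8; answer 8
Part IV: U3 = 8; d = -16; remainder = value at the root: 4*(-16)^2 + 8*(-16)^1 + 3 = (1024) + (-128) + (3) = 899; answer 899

899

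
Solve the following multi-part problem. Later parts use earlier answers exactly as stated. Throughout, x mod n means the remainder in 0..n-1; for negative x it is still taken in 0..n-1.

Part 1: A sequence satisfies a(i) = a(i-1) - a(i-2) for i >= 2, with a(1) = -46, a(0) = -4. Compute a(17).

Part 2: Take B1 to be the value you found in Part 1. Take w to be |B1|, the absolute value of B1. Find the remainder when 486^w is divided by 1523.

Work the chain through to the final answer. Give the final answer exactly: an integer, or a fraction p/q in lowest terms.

626

Part 1: a(2) = 1*(-46) - 1*(-4) = -42; iterating: a(2)=-42, a(3)=4, a(4)=46, a(5)=42, a(6)=-4, a(7)=-46, a(8)=-42, a(9)=4, a(10)=46, a(11)=42, a(12)=-4, a(13)=-46, a(14)=-42, a(15)=4, a(16)=46, a(17)=42; answer 42
Part 2: B1 = 42; w = 42; squarings mod 1523: 486^1=486, 486^2=131, 486^4=408, 486^8=457, 486^16=198, 486^32=1129; 486^42 = 486^2 * 486^8 * 486^32 = 626 (mod 1523); answer 626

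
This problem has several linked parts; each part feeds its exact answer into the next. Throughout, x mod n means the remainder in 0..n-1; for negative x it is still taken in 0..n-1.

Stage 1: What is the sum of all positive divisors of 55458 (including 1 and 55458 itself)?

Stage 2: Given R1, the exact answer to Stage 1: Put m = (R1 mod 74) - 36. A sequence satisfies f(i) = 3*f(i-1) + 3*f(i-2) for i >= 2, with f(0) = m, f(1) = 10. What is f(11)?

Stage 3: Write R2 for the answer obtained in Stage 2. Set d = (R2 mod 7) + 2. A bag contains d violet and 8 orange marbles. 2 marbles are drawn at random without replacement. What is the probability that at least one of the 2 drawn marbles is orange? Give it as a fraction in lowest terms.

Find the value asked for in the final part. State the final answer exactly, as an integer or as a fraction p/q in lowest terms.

52/55

Stage 1: 55458 = 2 * 3^3 * 13 * 79; sigma = (1 + 2) * (1 + 3 + 9 + 27) * (1 + 13) * (1 + 79) = 3 * 40 * 14 * 80 = 134400; answer 134400
Stage 2: R1 = 134400; m = -20; f(2) = 3*(10) + 3*(-20) = -30; iterating: f(2)=-30, f(3)=-60, f(4)=-270, f(5)=-990, f(6)=-3780, f(7)=-14310, f(8)=-54270, f(9)=-205740, f(10)=-780030, f(11)=-2957310; answer -2957310
Stage 3: R2 = -2957310; d = 3; total draws C(11,2) = 55; complement C(3,2) = 3; favorable 55 - 3 = 52; P = 52/55; answer 52/55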